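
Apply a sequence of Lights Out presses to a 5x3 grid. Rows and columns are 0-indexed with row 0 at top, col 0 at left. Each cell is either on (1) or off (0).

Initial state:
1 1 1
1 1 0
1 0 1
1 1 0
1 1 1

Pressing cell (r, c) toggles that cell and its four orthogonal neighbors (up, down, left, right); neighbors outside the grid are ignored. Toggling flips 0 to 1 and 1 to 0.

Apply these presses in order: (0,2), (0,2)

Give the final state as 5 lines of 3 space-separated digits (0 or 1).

Answer: 1 1 1
1 1 0
1 0 1
1 1 0
1 1 1

Derivation:
After press 1 at (0,2):
1 0 0
1 1 1
1 0 1
1 1 0
1 1 1

After press 2 at (0,2):
1 1 1
1 1 0
1 0 1
1 1 0
1 1 1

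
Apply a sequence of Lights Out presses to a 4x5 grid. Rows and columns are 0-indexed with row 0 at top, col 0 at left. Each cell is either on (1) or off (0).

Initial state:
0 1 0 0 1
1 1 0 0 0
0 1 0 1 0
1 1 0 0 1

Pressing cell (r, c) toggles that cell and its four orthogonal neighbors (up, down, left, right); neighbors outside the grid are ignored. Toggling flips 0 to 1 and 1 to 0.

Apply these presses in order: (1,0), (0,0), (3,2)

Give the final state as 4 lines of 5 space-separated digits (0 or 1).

Answer: 0 0 0 0 1
1 0 0 0 0
1 1 1 1 0
1 0 1 1 1

Derivation:
After press 1 at (1,0):
1 1 0 0 1
0 0 0 0 0
1 1 0 1 0
1 1 0 0 1

After press 2 at (0,0):
0 0 0 0 1
1 0 0 0 0
1 1 0 1 0
1 1 0 0 1

After press 3 at (3,2):
0 0 0 0 1
1 0 0 0 0
1 1 1 1 0
1 0 1 1 1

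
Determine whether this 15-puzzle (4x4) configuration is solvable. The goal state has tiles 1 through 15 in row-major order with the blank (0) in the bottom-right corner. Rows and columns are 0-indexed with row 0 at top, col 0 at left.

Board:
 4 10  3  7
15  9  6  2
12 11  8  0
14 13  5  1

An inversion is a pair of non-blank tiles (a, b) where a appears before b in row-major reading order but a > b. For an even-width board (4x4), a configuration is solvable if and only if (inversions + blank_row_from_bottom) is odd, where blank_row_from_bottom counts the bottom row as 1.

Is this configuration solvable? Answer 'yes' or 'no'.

Inversions: 51
Blank is in row 2 (0-indexed from top), which is row 2 counting from the bottom (bottom = 1).
51 + 2 = 53, which is odd, so the puzzle is solvable.

Answer: yes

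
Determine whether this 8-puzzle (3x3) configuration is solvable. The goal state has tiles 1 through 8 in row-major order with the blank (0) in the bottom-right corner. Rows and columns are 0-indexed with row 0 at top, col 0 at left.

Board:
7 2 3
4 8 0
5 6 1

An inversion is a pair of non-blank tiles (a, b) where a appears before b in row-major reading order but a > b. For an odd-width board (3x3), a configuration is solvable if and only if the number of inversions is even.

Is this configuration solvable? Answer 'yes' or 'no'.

Inversions (pairs i<j in row-major order where tile[i] > tile[j] > 0): 14
14 is even, so the puzzle is solvable.

Answer: yes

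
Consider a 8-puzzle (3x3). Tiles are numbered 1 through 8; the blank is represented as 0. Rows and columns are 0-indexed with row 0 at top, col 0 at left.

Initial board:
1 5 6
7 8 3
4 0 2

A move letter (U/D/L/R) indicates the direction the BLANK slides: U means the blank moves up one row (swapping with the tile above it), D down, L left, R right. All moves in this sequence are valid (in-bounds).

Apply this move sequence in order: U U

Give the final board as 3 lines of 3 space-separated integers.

Answer: 1 0 6
7 5 3
4 8 2

Derivation:
After move 1 (U):
1 5 6
7 0 3
4 8 2

After move 2 (U):
1 0 6
7 5 3
4 8 2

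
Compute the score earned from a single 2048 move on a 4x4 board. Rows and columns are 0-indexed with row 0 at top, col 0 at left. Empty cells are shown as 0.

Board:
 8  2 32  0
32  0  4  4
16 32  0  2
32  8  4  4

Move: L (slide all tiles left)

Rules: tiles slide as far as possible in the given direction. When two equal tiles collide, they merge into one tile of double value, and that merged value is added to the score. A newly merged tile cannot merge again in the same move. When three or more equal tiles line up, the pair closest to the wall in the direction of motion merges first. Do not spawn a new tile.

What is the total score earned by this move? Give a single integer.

Slide left:
row 0: [8, 2, 32, 0] -> [8, 2, 32, 0]  score +0 (running 0)
row 1: [32, 0, 4, 4] -> [32, 8, 0, 0]  score +8 (running 8)
row 2: [16, 32, 0, 2] -> [16, 32, 2, 0]  score +0 (running 8)
row 3: [32, 8, 4, 4] -> [32, 8, 8, 0]  score +8 (running 16)
Board after move:
 8  2 32  0
32  8  0  0
16 32  2  0
32  8  8  0

Answer: 16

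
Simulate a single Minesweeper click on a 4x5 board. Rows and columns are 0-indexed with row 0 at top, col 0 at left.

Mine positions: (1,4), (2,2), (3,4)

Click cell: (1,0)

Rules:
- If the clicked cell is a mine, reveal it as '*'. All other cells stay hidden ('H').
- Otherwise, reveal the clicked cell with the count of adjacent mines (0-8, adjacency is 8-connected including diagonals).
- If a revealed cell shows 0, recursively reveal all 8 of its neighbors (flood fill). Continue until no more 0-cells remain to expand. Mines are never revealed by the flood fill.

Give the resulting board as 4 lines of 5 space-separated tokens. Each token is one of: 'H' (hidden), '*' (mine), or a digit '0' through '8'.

0 0 0 1 H
0 1 1 2 H
0 1 H H H
0 1 H H H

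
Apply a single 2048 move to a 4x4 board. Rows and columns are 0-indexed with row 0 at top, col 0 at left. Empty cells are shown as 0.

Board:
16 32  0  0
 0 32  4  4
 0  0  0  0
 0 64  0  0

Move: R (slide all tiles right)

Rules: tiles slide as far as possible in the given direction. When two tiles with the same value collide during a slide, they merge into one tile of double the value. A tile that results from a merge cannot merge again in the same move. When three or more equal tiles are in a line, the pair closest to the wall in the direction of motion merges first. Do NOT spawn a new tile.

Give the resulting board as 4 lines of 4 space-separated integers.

Answer:  0  0 16 32
 0  0 32  8
 0  0  0  0
 0  0  0 64

Derivation:
Slide right:
row 0: [16, 32, 0, 0] -> [0, 0, 16, 32]
row 1: [0, 32, 4, 4] -> [0, 0, 32, 8]
row 2: [0, 0, 0, 0] -> [0, 0, 0, 0]
row 3: [0, 64, 0, 0] -> [0, 0, 0, 64]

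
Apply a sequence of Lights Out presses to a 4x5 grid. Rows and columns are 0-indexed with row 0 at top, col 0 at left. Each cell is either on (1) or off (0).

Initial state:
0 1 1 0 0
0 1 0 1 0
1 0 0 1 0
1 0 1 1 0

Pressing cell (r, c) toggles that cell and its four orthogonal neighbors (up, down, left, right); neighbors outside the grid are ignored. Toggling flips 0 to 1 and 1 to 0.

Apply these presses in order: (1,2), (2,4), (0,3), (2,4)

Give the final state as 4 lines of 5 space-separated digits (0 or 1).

Answer: 0 1 1 1 1
0 0 1 1 0
1 0 1 1 0
1 0 1 1 0

Derivation:
After press 1 at (1,2):
0 1 0 0 0
0 0 1 0 0
1 0 1 1 0
1 0 1 1 0

After press 2 at (2,4):
0 1 0 0 0
0 0 1 0 1
1 0 1 0 1
1 0 1 1 1

After press 3 at (0,3):
0 1 1 1 1
0 0 1 1 1
1 0 1 0 1
1 0 1 1 1

After press 4 at (2,4):
0 1 1 1 1
0 0 1 1 0
1 0 1 1 0
1 0 1 1 0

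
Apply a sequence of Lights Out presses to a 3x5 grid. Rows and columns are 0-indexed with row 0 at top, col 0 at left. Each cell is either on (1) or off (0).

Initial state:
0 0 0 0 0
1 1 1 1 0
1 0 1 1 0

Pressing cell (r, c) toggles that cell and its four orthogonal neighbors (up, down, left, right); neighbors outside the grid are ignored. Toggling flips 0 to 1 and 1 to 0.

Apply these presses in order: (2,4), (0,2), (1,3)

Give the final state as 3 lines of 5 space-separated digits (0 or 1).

Answer: 0 1 1 0 0
1 1 1 0 0
1 0 1 1 1

Derivation:
After press 1 at (2,4):
0 0 0 0 0
1 1 1 1 1
1 0 1 0 1

After press 2 at (0,2):
0 1 1 1 0
1 1 0 1 1
1 0 1 0 1

After press 3 at (1,3):
0 1 1 0 0
1 1 1 0 0
1 0 1 1 1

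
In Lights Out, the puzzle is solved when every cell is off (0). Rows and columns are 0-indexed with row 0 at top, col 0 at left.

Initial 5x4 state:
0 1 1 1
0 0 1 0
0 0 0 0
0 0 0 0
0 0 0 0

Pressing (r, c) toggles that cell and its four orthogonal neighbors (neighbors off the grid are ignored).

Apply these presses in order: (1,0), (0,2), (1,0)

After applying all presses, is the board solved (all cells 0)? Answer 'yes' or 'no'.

After press 1 at (1,0):
1 1 1 1
1 1 1 0
1 0 0 0
0 0 0 0
0 0 0 0

After press 2 at (0,2):
1 0 0 0
1 1 0 0
1 0 0 0
0 0 0 0
0 0 0 0

After press 3 at (1,0):
0 0 0 0
0 0 0 0
0 0 0 0
0 0 0 0
0 0 0 0

Lights still on: 0

Answer: yes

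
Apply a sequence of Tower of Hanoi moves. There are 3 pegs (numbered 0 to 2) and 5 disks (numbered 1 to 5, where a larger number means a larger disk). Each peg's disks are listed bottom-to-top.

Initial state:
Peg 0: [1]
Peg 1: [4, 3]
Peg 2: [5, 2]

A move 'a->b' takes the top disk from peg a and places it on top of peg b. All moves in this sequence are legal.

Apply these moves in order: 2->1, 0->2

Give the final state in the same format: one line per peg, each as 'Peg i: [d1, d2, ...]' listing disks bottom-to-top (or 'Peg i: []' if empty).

After move 1 (2->1):
Peg 0: [1]
Peg 1: [4, 3, 2]
Peg 2: [5]

After move 2 (0->2):
Peg 0: []
Peg 1: [4, 3, 2]
Peg 2: [5, 1]

Answer: Peg 0: []
Peg 1: [4, 3, 2]
Peg 2: [5, 1]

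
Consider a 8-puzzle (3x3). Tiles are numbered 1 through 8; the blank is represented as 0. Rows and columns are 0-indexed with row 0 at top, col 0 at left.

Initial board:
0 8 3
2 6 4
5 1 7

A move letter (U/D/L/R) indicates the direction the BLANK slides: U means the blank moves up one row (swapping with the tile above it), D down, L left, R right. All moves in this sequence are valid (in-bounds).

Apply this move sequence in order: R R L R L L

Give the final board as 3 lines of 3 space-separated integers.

Answer: 0 8 3
2 6 4
5 1 7

Derivation:
After move 1 (R):
8 0 3
2 6 4
5 1 7

After move 2 (R):
8 3 0
2 6 4
5 1 7

After move 3 (L):
8 0 3
2 6 4
5 1 7

After move 4 (R):
8 3 0
2 6 4
5 1 7

After move 5 (L):
8 0 3
2 6 4
5 1 7

After move 6 (L):
0 8 3
2 6 4
5 1 7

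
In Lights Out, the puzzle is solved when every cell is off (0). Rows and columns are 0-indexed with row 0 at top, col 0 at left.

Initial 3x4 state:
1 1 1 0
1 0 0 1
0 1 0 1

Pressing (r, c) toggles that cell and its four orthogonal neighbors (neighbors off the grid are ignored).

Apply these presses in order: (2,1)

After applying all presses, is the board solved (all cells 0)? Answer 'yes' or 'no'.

Answer: no

Derivation:
After press 1 at (2,1):
1 1 1 0
1 1 0 1
1 0 1 1

Lights still on: 9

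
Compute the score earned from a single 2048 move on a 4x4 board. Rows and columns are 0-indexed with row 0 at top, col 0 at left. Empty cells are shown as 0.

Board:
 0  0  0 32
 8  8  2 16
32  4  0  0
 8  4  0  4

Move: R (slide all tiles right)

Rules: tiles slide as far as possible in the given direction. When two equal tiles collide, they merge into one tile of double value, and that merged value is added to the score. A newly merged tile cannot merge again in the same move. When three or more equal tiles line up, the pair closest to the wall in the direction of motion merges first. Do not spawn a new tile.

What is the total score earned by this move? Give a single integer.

Slide right:
row 0: [0, 0, 0, 32] -> [0, 0, 0, 32]  score +0 (running 0)
row 1: [8, 8, 2, 16] -> [0, 16, 2, 16]  score +16 (running 16)
row 2: [32, 4, 0, 0] -> [0, 0, 32, 4]  score +0 (running 16)
row 3: [8, 4, 0, 4] -> [0, 0, 8, 8]  score +8 (running 24)
Board after move:
 0  0  0 32
 0 16  2 16
 0  0 32  4
 0  0  8  8

Answer: 24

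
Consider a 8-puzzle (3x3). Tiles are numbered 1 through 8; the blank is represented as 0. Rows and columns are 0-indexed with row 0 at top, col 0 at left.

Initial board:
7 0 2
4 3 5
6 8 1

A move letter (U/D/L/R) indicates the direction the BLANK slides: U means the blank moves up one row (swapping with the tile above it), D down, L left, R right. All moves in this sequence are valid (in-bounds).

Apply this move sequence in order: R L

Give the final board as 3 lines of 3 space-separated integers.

Answer: 7 0 2
4 3 5
6 8 1

Derivation:
After move 1 (R):
7 2 0
4 3 5
6 8 1

After move 2 (L):
7 0 2
4 3 5
6 8 1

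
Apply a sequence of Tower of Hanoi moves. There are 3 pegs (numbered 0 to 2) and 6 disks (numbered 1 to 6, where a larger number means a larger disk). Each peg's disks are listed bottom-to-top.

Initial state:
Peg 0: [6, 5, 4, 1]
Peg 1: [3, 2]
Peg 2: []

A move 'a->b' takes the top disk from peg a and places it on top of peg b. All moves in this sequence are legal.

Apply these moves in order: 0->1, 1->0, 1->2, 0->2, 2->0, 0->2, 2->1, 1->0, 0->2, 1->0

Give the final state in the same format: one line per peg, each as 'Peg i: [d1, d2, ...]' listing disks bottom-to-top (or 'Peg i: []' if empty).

Answer: Peg 0: [6, 5, 4, 3]
Peg 1: []
Peg 2: [2, 1]

Derivation:
After move 1 (0->1):
Peg 0: [6, 5, 4]
Peg 1: [3, 2, 1]
Peg 2: []

After move 2 (1->0):
Peg 0: [6, 5, 4, 1]
Peg 1: [3, 2]
Peg 2: []

After move 3 (1->2):
Peg 0: [6, 5, 4, 1]
Peg 1: [3]
Peg 2: [2]

After move 4 (0->2):
Peg 0: [6, 5, 4]
Peg 1: [3]
Peg 2: [2, 1]

After move 5 (2->0):
Peg 0: [6, 5, 4, 1]
Peg 1: [3]
Peg 2: [2]

After move 6 (0->2):
Peg 0: [6, 5, 4]
Peg 1: [3]
Peg 2: [2, 1]

After move 7 (2->1):
Peg 0: [6, 5, 4]
Peg 1: [3, 1]
Peg 2: [2]

After move 8 (1->0):
Peg 0: [6, 5, 4, 1]
Peg 1: [3]
Peg 2: [2]

After move 9 (0->2):
Peg 0: [6, 5, 4]
Peg 1: [3]
Peg 2: [2, 1]

After move 10 (1->0):
Peg 0: [6, 5, 4, 3]
Peg 1: []
Peg 2: [2, 1]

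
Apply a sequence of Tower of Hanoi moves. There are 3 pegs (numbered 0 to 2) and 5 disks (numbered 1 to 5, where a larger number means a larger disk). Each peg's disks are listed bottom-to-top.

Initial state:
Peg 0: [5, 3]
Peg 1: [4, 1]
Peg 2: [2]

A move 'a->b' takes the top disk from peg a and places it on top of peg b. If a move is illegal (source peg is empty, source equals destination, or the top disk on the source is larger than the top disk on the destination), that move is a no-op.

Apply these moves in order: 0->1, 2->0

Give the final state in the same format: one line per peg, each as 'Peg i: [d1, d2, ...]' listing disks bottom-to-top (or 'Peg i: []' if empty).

Answer: Peg 0: [5, 3, 2]
Peg 1: [4, 1]
Peg 2: []

Derivation:
After move 1 (0->1):
Peg 0: [5, 3]
Peg 1: [4, 1]
Peg 2: [2]

After move 2 (2->0):
Peg 0: [5, 3, 2]
Peg 1: [4, 1]
Peg 2: []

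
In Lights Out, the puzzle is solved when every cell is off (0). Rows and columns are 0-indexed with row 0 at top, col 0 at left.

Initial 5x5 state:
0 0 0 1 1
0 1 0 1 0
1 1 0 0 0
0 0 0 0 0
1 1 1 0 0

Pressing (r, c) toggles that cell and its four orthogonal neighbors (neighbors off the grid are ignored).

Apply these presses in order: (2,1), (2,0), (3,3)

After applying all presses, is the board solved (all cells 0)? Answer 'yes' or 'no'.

After press 1 at (2,1):
0 0 0 1 1
0 0 0 1 0
0 0 1 0 0
0 1 0 0 0
1 1 1 0 0

After press 2 at (2,0):
0 0 0 1 1
1 0 0 1 0
1 1 1 0 0
1 1 0 0 0
1 1 1 0 0

After press 3 at (3,3):
0 0 0 1 1
1 0 0 1 0
1 1 1 1 0
1 1 1 1 1
1 1 1 1 0

Lights still on: 17

Answer: no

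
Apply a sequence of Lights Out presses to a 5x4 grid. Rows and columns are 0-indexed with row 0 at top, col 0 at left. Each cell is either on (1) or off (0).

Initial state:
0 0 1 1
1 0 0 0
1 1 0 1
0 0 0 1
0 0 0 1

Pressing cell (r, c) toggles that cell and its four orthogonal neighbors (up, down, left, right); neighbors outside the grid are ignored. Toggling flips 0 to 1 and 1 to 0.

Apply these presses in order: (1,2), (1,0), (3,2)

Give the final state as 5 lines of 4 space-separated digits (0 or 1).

Answer: 1 0 0 1
0 0 1 1
0 1 0 1
0 1 1 0
0 0 1 1

Derivation:
After press 1 at (1,2):
0 0 0 1
1 1 1 1
1 1 1 1
0 0 0 1
0 0 0 1

After press 2 at (1,0):
1 0 0 1
0 0 1 1
0 1 1 1
0 0 0 1
0 0 0 1

After press 3 at (3,2):
1 0 0 1
0 0 1 1
0 1 0 1
0 1 1 0
0 0 1 1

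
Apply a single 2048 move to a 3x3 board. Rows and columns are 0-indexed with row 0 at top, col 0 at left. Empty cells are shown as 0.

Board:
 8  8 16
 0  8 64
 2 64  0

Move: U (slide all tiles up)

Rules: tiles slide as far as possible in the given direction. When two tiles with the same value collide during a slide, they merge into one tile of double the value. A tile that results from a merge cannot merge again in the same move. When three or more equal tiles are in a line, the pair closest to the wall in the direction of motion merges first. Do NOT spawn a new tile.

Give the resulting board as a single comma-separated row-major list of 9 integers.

Slide up:
col 0: [8, 0, 2] -> [8, 2, 0]
col 1: [8, 8, 64] -> [16, 64, 0]
col 2: [16, 64, 0] -> [16, 64, 0]

Answer: 8, 16, 16, 2, 64, 64, 0, 0, 0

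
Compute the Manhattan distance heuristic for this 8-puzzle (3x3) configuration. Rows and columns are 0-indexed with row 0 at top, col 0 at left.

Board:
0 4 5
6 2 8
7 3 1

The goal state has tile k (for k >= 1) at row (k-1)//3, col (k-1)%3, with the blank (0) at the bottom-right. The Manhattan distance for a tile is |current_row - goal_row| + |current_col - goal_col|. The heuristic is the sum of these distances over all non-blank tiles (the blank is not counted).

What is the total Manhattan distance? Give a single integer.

Answer: 16

Derivation:
Tile 4: at (0,1), goal (1,0), distance |0-1|+|1-0| = 2
Tile 5: at (0,2), goal (1,1), distance |0-1|+|2-1| = 2
Tile 6: at (1,0), goal (1,2), distance |1-1|+|0-2| = 2
Tile 2: at (1,1), goal (0,1), distance |1-0|+|1-1| = 1
Tile 8: at (1,2), goal (2,1), distance |1-2|+|2-1| = 2
Tile 7: at (2,0), goal (2,0), distance |2-2|+|0-0| = 0
Tile 3: at (2,1), goal (0,2), distance |2-0|+|1-2| = 3
Tile 1: at (2,2), goal (0,0), distance |2-0|+|2-0| = 4
Sum: 2 + 2 + 2 + 1 + 2 + 0 + 3 + 4 = 16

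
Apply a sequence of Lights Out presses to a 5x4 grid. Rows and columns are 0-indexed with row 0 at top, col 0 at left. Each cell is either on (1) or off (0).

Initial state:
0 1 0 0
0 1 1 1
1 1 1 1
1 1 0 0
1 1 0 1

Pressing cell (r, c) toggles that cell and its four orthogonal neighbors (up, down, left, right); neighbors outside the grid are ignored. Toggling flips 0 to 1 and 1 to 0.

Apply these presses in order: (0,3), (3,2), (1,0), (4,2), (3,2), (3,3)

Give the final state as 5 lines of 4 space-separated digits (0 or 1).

After press 1 at (0,3):
0 1 1 1
0 1 1 0
1 1 1 1
1 1 0 0
1 1 0 1

After press 2 at (3,2):
0 1 1 1
0 1 1 0
1 1 0 1
1 0 1 1
1 1 1 1

After press 3 at (1,0):
1 1 1 1
1 0 1 0
0 1 0 1
1 0 1 1
1 1 1 1

After press 4 at (4,2):
1 1 1 1
1 0 1 0
0 1 0 1
1 0 0 1
1 0 0 0

After press 5 at (3,2):
1 1 1 1
1 0 1 0
0 1 1 1
1 1 1 0
1 0 1 0

After press 6 at (3,3):
1 1 1 1
1 0 1 0
0 1 1 0
1 1 0 1
1 0 1 1

Answer: 1 1 1 1
1 0 1 0
0 1 1 0
1 1 0 1
1 0 1 1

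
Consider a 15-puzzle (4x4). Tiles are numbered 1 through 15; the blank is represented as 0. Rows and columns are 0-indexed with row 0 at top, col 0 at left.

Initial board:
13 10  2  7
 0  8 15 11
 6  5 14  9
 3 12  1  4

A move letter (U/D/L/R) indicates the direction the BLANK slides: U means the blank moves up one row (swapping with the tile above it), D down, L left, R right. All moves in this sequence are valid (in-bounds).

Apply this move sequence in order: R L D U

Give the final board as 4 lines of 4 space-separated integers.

After move 1 (R):
13 10  2  7
 8  0 15 11
 6  5 14  9
 3 12  1  4

After move 2 (L):
13 10  2  7
 0  8 15 11
 6  5 14  9
 3 12  1  4

After move 3 (D):
13 10  2  7
 6  8 15 11
 0  5 14  9
 3 12  1  4

After move 4 (U):
13 10  2  7
 0  8 15 11
 6  5 14  9
 3 12  1  4

Answer: 13 10  2  7
 0  8 15 11
 6  5 14  9
 3 12  1  4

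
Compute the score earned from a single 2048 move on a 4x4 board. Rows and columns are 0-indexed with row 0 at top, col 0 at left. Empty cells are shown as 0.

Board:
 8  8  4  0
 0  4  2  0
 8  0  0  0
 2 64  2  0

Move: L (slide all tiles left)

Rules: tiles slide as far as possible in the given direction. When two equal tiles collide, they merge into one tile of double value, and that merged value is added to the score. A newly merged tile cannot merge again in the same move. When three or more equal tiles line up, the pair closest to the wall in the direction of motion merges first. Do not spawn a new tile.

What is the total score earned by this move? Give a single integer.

Slide left:
row 0: [8, 8, 4, 0] -> [16, 4, 0, 0]  score +16 (running 16)
row 1: [0, 4, 2, 0] -> [4, 2, 0, 0]  score +0 (running 16)
row 2: [8, 0, 0, 0] -> [8, 0, 0, 0]  score +0 (running 16)
row 3: [2, 64, 2, 0] -> [2, 64, 2, 0]  score +0 (running 16)
Board after move:
16  4  0  0
 4  2  0  0
 8  0  0  0
 2 64  2  0

Answer: 16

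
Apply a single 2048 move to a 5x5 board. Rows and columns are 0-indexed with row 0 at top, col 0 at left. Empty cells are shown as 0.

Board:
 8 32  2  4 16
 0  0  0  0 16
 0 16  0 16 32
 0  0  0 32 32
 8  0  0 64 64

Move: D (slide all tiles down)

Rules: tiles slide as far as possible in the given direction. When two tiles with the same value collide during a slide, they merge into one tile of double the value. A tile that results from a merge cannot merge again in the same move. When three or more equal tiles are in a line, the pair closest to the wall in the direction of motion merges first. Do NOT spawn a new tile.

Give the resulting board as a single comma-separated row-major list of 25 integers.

Answer: 0, 0, 0, 0, 0, 0, 0, 0, 4, 0, 0, 0, 0, 16, 32, 0, 32, 0, 32, 64, 16, 16, 2, 64, 64

Derivation:
Slide down:
col 0: [8, 0, 0, 0, 8] -> [0, 0, 0, 0, 16]
col 1: [32, 0, 16, 0, 0] -> [0, 0, 0, 32, 16]
col 2: [2, 0, 0, 0, 0] -> [0, 0, 0, 0, 2]
col 3: [4, 0, 16, 32, 64] -> [0, 4, 16, 32, 64]
col 4: [16, 16, 32, 32, 64] -> [0, 0, 32, 64, 64]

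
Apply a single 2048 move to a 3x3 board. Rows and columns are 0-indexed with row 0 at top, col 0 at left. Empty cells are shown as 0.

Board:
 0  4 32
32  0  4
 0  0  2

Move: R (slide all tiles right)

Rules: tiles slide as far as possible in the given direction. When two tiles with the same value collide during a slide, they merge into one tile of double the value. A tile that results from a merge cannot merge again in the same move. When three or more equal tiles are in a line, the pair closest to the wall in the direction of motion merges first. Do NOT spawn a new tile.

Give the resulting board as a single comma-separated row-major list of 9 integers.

Answer: 0, 4, 32, 0, 32, 4, 0, 0, 2

Derivation:
Slide right:
row 0: [0, 4, 32] -> [0, 4, 32]
row 1: [32, 0, 4] -> [0, 32, 4]
row 2: [0, 0, 2] -> [0, 0, 2]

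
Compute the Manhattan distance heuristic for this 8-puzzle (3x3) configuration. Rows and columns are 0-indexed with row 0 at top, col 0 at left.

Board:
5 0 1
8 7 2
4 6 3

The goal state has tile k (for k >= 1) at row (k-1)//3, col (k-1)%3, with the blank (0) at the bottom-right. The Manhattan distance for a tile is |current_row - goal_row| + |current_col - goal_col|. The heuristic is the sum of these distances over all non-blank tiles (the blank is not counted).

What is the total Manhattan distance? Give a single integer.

Answer: 15

Derivation:
Tile 5: at (0,0), goal (1,1), distance |0-1|+|0-1| = 2
Tile 1: at (0,2), goal (0,0), distance |0-0|+|2-0| = 2
Tile 8: at (1,0), goal (2,1), distance |1-2|+|0-1| = 2
Tile 7: at (1,1), goal (2,0), distance |1-2|+|1-0| = 2
Tile 2: at (1,2), goal (0,1), distance |1-0|+|2-1| = 2
Tile 4: at (2,0), goal (1,0), distance |2-1|+|0-0| = 1
Tile 6: at (2,1), goal (1,2), distance |2-1|+|1-2| = 2
Tile 3: at (2,2), goal (0,2), distance |2-0|+|2-2| = 2
Sum: 2 + 2 + 2 + 2 + 2 + 1 + 2 + 2 = 15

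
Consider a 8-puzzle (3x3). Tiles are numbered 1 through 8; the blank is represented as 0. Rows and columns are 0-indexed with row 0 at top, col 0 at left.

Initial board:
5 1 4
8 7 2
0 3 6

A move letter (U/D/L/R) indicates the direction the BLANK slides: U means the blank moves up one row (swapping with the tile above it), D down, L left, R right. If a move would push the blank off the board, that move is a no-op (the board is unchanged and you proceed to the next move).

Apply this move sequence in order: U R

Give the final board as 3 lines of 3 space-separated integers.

Answer: 5 1 4
7 0 2
8 3 6

Derivation:
After move 1 (U):
5 1 4
0 7 2
8 3 6

After move 2 (R):
5 1 4
7 0 2
8 3 6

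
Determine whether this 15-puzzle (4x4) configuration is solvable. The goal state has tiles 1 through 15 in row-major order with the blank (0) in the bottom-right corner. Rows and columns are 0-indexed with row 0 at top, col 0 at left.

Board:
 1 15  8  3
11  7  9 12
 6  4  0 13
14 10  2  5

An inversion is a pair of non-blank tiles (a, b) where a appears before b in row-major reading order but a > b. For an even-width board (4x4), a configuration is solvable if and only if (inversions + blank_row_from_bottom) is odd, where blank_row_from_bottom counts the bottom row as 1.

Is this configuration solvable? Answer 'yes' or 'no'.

Inversions: 52
Blank is in row 2 (0-indexed from top), which is row 2 counting from the bottom (bottom = 1).
52 + 2 = 54, which is even, so the puzzle is not solvable.

Answer: no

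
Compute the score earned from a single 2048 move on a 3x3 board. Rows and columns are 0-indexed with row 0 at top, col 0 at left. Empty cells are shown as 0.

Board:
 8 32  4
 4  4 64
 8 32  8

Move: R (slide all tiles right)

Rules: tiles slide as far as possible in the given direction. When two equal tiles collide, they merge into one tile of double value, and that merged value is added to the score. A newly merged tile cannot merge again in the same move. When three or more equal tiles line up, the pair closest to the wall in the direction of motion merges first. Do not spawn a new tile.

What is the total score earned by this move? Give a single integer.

Answer: 8

Derivation:
Slide right:
row 0: [8, 32, 4] -> [8, 32, 4]  score +0 (running 0)
row 1: [4, 4, 64] -> [0, 8, 64]  score +8 (running 8)
row 2: [8, 32, 8] -> [8, 32, 8]  score +0 (running 8)
Board after move:
 8 32  4
 0  8 64
 8 32  8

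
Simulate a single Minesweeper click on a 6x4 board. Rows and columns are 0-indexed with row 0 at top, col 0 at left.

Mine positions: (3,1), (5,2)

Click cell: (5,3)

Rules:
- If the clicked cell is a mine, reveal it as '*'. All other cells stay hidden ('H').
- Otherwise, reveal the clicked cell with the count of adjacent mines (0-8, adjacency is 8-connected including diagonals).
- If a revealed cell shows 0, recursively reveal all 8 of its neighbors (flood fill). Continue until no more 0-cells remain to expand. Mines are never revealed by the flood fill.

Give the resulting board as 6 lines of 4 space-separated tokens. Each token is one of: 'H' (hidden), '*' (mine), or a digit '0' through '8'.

H H H H
H H H H
H H H H
H H H H
H H H H
H H H 1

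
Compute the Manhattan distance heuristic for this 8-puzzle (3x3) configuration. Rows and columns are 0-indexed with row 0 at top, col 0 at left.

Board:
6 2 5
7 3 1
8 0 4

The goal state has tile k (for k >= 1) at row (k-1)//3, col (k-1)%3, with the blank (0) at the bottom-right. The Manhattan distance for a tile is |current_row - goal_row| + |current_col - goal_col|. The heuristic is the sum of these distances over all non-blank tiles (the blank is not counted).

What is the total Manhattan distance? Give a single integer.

Answer: 15

Derivation:
Tile 6: (0,0)->(1,2) = 3
Tile 2: (0,1)->(0,1) = 0
Tile 5: (0,2)->(1,1) = 2
Tile 7: (1,0)->(2,0) = 1
Tile 3: (1,1)->(0,2) = 2
Tile 1: (1,2)->(0,0) = 3
Tile 8: (2,0)->(2,1) = 1
Tile 4: (2,2)->(1,0) = 3
Sum: 3 + 0 + 2 + 1 + 2 + 3 + 1 + 3 = 15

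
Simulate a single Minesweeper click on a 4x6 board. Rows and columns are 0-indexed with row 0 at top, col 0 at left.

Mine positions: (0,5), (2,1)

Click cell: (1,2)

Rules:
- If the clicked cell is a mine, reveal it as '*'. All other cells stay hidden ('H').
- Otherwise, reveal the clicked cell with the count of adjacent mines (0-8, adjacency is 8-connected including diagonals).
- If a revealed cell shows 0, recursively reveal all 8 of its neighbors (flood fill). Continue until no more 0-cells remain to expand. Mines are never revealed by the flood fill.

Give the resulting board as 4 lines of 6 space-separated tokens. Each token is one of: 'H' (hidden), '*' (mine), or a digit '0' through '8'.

H H H H H H
H H 1 H H H
H H H H H H
H H H H H H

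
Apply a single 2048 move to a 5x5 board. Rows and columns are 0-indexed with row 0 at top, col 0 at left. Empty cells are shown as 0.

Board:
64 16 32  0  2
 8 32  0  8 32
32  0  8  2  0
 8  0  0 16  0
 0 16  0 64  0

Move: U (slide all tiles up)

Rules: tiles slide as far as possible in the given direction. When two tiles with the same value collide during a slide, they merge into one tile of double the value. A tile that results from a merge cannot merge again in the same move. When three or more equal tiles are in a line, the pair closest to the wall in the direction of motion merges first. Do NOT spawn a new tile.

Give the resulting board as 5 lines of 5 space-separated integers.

Slide up:
col 0: [64, 8, 32, 8, 0] -> [64, 8, 32, 8, 0]
col 1: [16, 32, 0, 0, 16] -> [16, 32, 16, 0, 0]
col 2: [32, 0, 8, 0, 0] -> [32, 8, 0, 0, 0]
col 3: [0, 8, 2, 16, 64] -> [8, 2, 16, 64, 0]
col 4: [2, 32, 0, 0, 0] -> [2, 32, 0, 0, 0]

Answer: 64 16 32  8  2
 8 32  8  2 32
32 16  0 16  0
 8  0  0 64  0
 0  0  0  0  0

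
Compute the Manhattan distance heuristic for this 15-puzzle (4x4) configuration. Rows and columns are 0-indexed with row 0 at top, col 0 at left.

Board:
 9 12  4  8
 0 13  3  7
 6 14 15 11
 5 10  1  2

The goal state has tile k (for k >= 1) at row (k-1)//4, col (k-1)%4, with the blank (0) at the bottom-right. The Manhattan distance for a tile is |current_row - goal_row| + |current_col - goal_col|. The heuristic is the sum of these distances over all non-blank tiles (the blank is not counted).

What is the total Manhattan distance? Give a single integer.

Tile 9: at (0,0), goal (2,0), distance |0-2|+|0-0| = 2
Tile 12: at (0,1), goal (2,3), distance |0-2|+|1-3| = 4
Tile 4: at (0,2), goal (0,3), distance |0-0|+|2-3| = 1
Tile 8: at (0,3), goal (1,3), distance |0-1|+|3-3| = 1
Tile 13: at (1,1), goal (3,0), distance |1-3|+|1-0| = 3
Tile 3: at (1,2), goal (0,2), distance |1-0|+|2-2| = 1
Tile 7: at (1,3), goal (1,2), distance |1-1|+|3-2| = 1
Tile 6: at (2,0), goal (1,1), distance |2-1|+|0-1| = 2
Tile 14: at (2,1), goal (3,1), distance |2-3|+|1-1| = 1
Tile 15: at (2,2), goal (3,2), distance |2-3|+|2-2| = 1
Tile 11: at (2,3), goal (2,2), distance |2-2|+|3-2| = 1
Tile 5: at (3,0), goal (1,0), distance |3-1|+|0-0| = 2
Tile 10: at (3,1), goal (2,1), distance |3-2|+|1-1| = 1
Tile 1: at (3,2), goal (0,0), distance |3-0|+|2-0| = 5
Tile 2: at (3,3), goal (0,1), distance |3-0|+|3-1| = 5
Sum: 2 + 4 + 1 + 1 + 3 + 1 + 1 + 2 + 1 + 1 + 1 + 2 + 1 + 5 + 5 = 31

Answer: 31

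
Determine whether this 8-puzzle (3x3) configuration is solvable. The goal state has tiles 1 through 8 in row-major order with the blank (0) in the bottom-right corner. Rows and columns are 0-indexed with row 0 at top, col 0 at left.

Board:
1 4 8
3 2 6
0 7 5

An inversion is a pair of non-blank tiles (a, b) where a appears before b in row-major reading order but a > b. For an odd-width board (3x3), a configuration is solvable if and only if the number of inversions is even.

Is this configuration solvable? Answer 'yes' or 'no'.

Inversions (pairs i<j in row-major order where tile[i] > tile[j] > 0): 10
10 is even, so the puzzle is solvable.

Answer: yes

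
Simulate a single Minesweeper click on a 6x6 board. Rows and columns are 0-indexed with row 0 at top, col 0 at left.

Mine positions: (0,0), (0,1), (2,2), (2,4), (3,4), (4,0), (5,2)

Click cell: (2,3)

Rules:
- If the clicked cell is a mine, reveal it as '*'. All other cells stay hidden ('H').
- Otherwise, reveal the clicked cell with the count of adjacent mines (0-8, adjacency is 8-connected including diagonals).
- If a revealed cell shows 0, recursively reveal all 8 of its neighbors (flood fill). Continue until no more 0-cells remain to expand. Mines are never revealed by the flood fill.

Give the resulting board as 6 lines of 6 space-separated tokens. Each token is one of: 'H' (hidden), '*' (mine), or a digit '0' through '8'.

H H H H H H
H H H H H H
H H H 3 H H
H H H H H H
H H H H H H
H H H H H H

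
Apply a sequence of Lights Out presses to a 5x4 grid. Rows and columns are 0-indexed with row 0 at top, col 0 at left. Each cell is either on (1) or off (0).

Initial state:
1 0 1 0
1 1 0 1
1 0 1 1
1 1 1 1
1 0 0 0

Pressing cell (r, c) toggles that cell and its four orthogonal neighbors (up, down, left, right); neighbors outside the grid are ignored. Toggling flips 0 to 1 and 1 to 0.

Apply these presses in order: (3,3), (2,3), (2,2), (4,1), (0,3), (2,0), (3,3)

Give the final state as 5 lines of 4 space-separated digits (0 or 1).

Answer: 1 0 0 1
0 1 1 1
0 0 1 1
0 0 0 0
0 1 1 0

Derivation:
After press 1 at (3,3):
1 0 1 0
1 1 0 1
1 0 1 0
1 1 0 0
1 0 0 1

After press 2 at (2,3):
1 0 1 0
1 1 0 0
1 0 0 1
1 1 0 1
1 0 0 1

After press 3 at (2,2):
1 0 1 0
1 1 1 0
1 1 1 0
1 1 1 1
1 0 0 1

After press 4 at (4,1):
1 0 1 0
1 1 1 0
1 1 1 0
1 0 1 1
0 1 1 1

After press 5 at (0,3):
1 0 0 1
1 1 1 1
1 1 1 0
1 0 1 1
0 1 1 1

After press 6 at (2,0):
1 0 0 1
0 1 1 1
0 0 1 0
0 0 1 1
0 1 1 1

After press 7 at (3,3):
1 0 0 1
0 1 1 1
0 0 1 1
0 0 0 0
0 1 1 0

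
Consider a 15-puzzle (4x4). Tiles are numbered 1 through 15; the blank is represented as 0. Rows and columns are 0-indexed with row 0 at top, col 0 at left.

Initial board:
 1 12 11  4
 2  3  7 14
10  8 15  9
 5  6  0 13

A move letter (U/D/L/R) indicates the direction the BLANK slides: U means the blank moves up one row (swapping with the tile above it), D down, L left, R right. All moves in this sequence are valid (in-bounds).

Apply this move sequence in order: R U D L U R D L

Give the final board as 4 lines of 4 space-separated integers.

Answer:  1 12 11  4
 2  3  7 14
10  8  9 13
 5  6  0 15

Derivation:
After move 1 (R):
 1 12 11  4
 2  3  7 14
10  8 15  9
 5  6 13  0

After move 2 (U):
 1 12 11  4
 2  3  7 14
10  8 15  0
 5  6 13  9

After move 3 (D):
 1 12 11  4
 2  3  7 14
10  8 15  9
 5  6 13  0

After move 4 (L):
 1 12 11  4
 2  3  7 14
10  8 15  9
 5  6  0 13

After move 5 (U):
 1 12 11  4
 2  3  7 14
10  8  0  9
 5  6 15 13

After move 6 (R):
 1 12 11  4
 2  3  7 14
10  8  9  0
 5  6 15 13

After move 7 (D):
 1 12 11  4
 2  3  7 14
10  8  9 13
 5  6 15  0

After move 8 (L):
 1 12 11  4
 2  3  7 14
10  8  9 13
 5  6  0 15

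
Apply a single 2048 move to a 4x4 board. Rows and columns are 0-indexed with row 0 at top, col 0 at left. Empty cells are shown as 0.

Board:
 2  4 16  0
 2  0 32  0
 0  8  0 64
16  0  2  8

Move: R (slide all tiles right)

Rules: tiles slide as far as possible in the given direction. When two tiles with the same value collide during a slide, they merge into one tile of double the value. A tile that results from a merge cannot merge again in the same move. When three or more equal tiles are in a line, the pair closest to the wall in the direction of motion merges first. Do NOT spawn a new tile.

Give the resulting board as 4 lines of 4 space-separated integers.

Answer:  0  2  4 16
 0  0  2 32
 0  0  8 64
 0 16  2  8

Derivation:
Slide right:
row 0: [2, 4, 16, 0] -> [0, 2, 4, 16]
row 1: [2, 0, 32, 0] -> [0, 0, 2, 32]
row 2: [0, 8, 0, 64] -> [0, 0, 8, 64]
row 3: [16, 0, 2, 8] -> [0, 16, 2, 8]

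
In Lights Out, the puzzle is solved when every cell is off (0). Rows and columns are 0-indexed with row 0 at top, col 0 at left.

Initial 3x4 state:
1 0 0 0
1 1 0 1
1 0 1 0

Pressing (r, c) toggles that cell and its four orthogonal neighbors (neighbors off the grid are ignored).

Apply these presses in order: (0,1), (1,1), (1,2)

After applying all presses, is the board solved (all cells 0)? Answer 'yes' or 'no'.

Answer: no

Derivation:
After press 1 at (0,1):
0 1 1 0
1 0 0 1
1 0 1 0

After press 2 at (1,1):
0 0 1 0
0 1 1 1
1 1 1 0

After press 3 at (1,2):
0 0 0 0
0 0 0 0
1 1 0 0

Lights still on: 2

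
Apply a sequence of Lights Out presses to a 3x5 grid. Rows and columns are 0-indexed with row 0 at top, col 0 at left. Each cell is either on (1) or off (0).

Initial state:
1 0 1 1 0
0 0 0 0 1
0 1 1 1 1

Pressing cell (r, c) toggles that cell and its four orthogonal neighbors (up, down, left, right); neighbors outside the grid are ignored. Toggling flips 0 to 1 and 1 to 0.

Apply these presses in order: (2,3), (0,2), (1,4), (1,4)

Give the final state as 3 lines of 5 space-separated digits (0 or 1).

Answer: 1 1 0 0 0
0 0 1 1 1
0 1 0 0 0

Derivation:
After press 1 at (2,3):
1 0 1 1 0
0 0 0 1 1
0 1 0 0 0

After press 2 at (0,2):
1 1 0 0 0
0 0 1 1 1
0 1 0 0 0

After press 3 at (1,4):
1 1 0 0 1
0 0 1 0 0
0 1 0 0 1

After press 4 at (1,4):
1 1 0 0 0
0 0 1 1 1
0 1 0 0 0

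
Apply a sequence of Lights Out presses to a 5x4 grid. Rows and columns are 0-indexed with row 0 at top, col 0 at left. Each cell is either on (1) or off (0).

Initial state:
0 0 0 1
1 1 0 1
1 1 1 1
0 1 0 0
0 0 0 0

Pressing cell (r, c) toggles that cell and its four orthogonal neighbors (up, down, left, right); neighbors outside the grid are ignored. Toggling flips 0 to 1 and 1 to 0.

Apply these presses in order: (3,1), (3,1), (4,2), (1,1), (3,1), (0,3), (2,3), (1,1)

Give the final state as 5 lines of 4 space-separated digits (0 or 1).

Answer: 0 0 1 0
1 1 0 1
1 0 0 0
1 0 0 1
0 0 1 1

Derivation:
After press 1 at (3,1):
0 0 0 1
1 1 0 1
1 0 1 1
1 0 1 0
0 1 0 0

After press 2 at (3,1):
0 0 0 1
1 1 0 1
1 1 1 1
0 1 0 0
0 0 0 0

After press 3 at (4,2):
0 0 0 1
1 1 0 1
1 1 1 1
0 1 1 0
0 1 1 1

After press 4 at (1,1):
0 1 0 1
0 0 1 1
1 0 1 1
0 1 1 0
0 1 1 1

After press 5 at (3,1):
0 1 0 1
0 0 1 1
1 1 1 1
1 0 0 0
0 0 1 1

After press 6 at (0,3):
0 1 1 0
0 0 1 0
1 1 1 1
1 0 0 0
0 0 1 1

After press 7 at (2,3):
0 1 1 0
0 0 1 1
1 1 0 0
1 0 0 1
0 0 1 1

After press 8 at (1,1):
0 0 1 0
1 1 0 1
1 0 0 0
1 0 0 1
0 0 1 1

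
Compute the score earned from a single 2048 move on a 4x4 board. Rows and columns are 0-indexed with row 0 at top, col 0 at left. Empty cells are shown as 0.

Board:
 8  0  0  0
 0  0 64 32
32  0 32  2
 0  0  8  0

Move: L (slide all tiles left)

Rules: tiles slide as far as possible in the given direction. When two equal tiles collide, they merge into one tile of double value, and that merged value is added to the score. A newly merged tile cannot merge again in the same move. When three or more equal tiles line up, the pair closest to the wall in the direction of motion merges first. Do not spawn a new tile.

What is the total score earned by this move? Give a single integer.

Slide left:
row 0: [8, 0, 0, 0] -> [8, 0, 0, 0]  score +0 (running 0)
row 1: [0, 0, 64, 32] -> [64, 32, 0, 0]  score +0 (running 0)
row 2: [32, 0, 32, 2] -> [64, 2, 0, 0]  score +64 (running 64)
row 3: [0, 0, 8, 0] -> [8, 0, 0, 0]  score +0 (running 64)
Board after move:
 8  0  0  0
64 32  0  0
64  2  0  0
 8  0  0  0

Answer: 64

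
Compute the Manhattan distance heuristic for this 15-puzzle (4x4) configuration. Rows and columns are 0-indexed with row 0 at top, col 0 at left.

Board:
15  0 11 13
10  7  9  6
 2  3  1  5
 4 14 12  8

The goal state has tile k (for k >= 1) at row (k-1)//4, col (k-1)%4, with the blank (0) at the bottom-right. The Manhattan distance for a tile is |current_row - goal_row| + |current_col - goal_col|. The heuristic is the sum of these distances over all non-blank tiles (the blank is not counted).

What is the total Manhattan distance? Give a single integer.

Answer: 45

Derivation:
Tile 15: (0,0)->(3,2) = 5
Tile 11: (0,2)->(2,2) = 2
Tile 13: (0,3)->(3,0) = 6
Tile 10: (1,0)->(2,1) = 2
Tile 7: (1,1)->(1,2) = 1
Tile 9: (1,2)->(2,0) = 3
Tile 6: (1,3)->(1,1) = 2
Tile 2: (2,0)->(0,1) = 3
Tile 3: (2,1)->(0,2) = 3
Tile 1: (2,2)->(0,0) = 4
Tile 5: (2,3)->(1,0) = 4
Tile 4: (3,0)->(0,3) = 6
Tile 14: (3,1)->(3,1) = 0
Tile 12: (3,2)->(2,3) = 2
Tile 8: (3,3)->(1,3) = 2
Sum: 5 + 2 + 6 + 2 + 1 + 3 + 2 + 3 + 3 + 4 + 4 + 6 + 0 + 2 + 2 = 45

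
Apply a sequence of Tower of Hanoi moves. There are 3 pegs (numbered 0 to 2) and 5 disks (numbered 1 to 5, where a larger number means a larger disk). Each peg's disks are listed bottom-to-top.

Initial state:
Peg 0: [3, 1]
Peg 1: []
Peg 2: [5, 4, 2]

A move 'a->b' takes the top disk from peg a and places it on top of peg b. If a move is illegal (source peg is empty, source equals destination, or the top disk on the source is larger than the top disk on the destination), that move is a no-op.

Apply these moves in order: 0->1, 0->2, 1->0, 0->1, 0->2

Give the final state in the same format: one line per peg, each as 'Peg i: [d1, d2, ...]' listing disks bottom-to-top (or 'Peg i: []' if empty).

Answer: Peg 0: [3]
Peg 1: [1]
Peg 2: [5, 4, 2]

Derivation:
After move 1 (0->1):
Peg 0: [3]
Peg 1: [1]
Peg 2: [5, 4, 2]

After move 2 (0->2):
Peg 0: [3]
Peg 1: [1]
Peg 2: [5, 4, 2]

After move 3 (1->0):
Peg 0: [3, 1]
Peg 1: []
Peg 2: [5, 4, 2]

After move 4 (0->1):
Peg 0: [3]
Peg 1: [1]
Peg 2: [5, 4, 2]

After move 5 (0->2):
Peg 0: [3]
Peg 1: [1]
Peg 2: [5, 4, 2]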